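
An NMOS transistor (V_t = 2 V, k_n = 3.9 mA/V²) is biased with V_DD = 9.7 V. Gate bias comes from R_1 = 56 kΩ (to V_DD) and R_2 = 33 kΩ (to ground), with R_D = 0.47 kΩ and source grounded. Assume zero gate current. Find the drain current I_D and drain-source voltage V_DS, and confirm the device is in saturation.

V_G = V_DD·R_2/(R_1+R_2) = 9.7×33/89 = 3.6 V. With the source grounded, V_GS = V_G = 3.6 V.
Assume saturation: I_D = (k_n/2)(V_GS − V_t)² = (3.9/2)×(3.6 − 2)² = 1.95×1.6² = 4.97 mA.
V_DS = V_DD − I_D·R_D = 9.7 − 4.97×0.47 = 7.36 V.
Saturation requires V_DS ≥ V_GS − V_t = 1.6 V; 7.36 ≥ 1.6 ✓.

I_D ≈ 5 mA, V_DS ≈ 7.4 V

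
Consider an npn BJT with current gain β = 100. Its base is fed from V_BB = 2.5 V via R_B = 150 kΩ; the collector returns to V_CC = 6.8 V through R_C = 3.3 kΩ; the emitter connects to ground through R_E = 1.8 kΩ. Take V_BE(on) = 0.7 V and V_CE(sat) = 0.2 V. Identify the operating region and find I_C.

active; I_C ≈ 0.54 mA

Assume active. Base-emitter loop: I_B = (V_BB − V_BE)/(R_B + (β+1)R_E) = (2.5 − 0.7)/(150 + 101×1.8) = 0.00542 mA.
I_C = β·I_B = 100×0.00542 = 0.542 mA.
V_CE = V_CC − I_C·R_C − I_E·R_E = 6.8 − 0.542×3.3 − 0.548×1.8 = 4.02 V > V_CE(sat), so the active-region assumption holds.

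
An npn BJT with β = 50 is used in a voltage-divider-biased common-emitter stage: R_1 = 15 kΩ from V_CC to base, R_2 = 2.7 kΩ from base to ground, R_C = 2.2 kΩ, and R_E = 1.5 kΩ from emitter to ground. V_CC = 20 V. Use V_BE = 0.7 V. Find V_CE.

Thevenize the base divider: V_Th = V_CC·R_2/(R_1+R_2) = 20×2.7/17.7 = 3.05 V, R_Th = R_1‖R_2 = 2.29 kΩ.
Base-emitter loop: V_Th = I_B·R_Th + V_BE + (β+1)I_B·R_E, so I_B = (3.05 − 0.7) / (2.29 + 51×1.5) = 0.0298 mA.
I_C = β·I_B = 50×0.0298 = 1.49 mA, and I_E = (β+1)I_B = 1.52 mA.
V_CE = V_CC − I_C·R_C − I_E·R_E = 20 − 1.49×2.2 − 1.52×1.5 = 14.4 V.
V_CE = 14.4 V > 0.2 V confirms active-region operation.

V_CE ≈ 14 V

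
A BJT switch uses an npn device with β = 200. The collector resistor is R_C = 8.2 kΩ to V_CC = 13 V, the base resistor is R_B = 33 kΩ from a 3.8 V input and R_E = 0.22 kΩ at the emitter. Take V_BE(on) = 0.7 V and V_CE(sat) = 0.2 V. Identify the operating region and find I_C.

saturation; I_C ≈ 1.5 mA

Assume active: I_B = (3.8 − 0.7)/(33 + 201×0.22) = 0.0401 mA, I_C = β·I_B = 8.03 mA.
Then V_CE = 13 − 8.03×8.2 − 8.07×0.22 = -54.6 V < 0.2 V — the active assumption fails.
Re-solve with V_CE = 0.2 V. KCL at the emitter: V_E/R_E = (V_BB−0.7−V_E)/R_B + (V_CC−0.2−V_E)/R_C, giving V_E = 0.352 V.
I_C = (V_CC − 0.2 − V_E)/R_C = (12.8 − 0.352)/8.2 = 1.52 mA.
Check: I_B = (3.1 − 0.352)/33 = 0.0833 mA, and β·I_B = 16.7 mA > I_C, confirming saturation.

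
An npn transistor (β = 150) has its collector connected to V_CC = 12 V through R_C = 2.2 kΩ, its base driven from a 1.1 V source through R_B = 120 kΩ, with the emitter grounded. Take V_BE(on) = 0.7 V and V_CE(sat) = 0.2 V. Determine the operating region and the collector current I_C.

Assume active. Base-emitter loop: I_B = (V_BB − V_BE)/R_B = (1.1 − 0.7)/120 = 0.00333 mA.
I_C = β·I_B = 150×0.00333 = 0.5 mA.
V_CE = V_CC − I_C·R_C = 12 − 0.5×2.2 = 10.9 V > V_CE(sat), so the active-region assumption holds.

active; I_C ≈ 0.5 mA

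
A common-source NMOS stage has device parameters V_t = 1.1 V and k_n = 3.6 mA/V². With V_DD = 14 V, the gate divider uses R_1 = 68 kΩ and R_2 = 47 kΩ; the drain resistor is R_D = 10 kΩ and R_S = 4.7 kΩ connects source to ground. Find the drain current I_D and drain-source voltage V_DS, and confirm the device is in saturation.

V_G = V_DD·R_2/(R_1+R_2) = 14×47/115 = 5.72 V.
Assume saturation: I_D = (k_n/2)(V_GS − V_t)² with V_GS = V_G − I_D·R_S = 5.72 − 4.7·I_D.
Substituting gives 39.8·I_D² − 79.2·I_D + 38.4 = 0, with roots I_D = 0.838 or 1.15 mA.
The root I_D = 1.15 mA gives V_GS = 0.299 V ≤ V_t, so take I_D = 0.838 mA.
Then V_GS = 1.78 V and V_DS = V_DD − I_D(R_D+R_S) = 14 − 0.838×14.7 = 1.68 V.
Saturation requires V_DS ≥ V_GS − V_t = 0.682 V; 1.68 ≥ 0.682 ✓.

I_D ≈ 0.84 mA, V_DS ≈ 1.7 V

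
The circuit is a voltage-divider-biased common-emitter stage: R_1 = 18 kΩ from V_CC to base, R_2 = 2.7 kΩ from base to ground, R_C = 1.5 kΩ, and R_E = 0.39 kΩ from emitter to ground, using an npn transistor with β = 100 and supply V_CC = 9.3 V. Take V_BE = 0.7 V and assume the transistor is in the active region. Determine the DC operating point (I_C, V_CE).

I_C ≈ 1.2 mA, V_CE ≈ 7 V

Thevenize the base divider: V_Th = V_CC·R_2/(R_1+R_2) = 9.3×2.7/20.7 = 1.21 V, R_Th = R_1‖R_2 = 2.35 kΩ.
Base-emitter loop: V_Th = I_B·R_Th + V_BE + (β+1)I_B·R_E, so I_B = (1.21 − 0.7) / (2.35 + 101×0.39) = 0.0123 mA.
I_C = β·I_B = 100×0.0123 = 1.23 mA, and I_E = (β+1)I_B = 1.24 mA.
V_CE = V_CC − I_C·R_C − I_E·R_E = 9.3 − 1.23×1.5 − 1.24×0.39 = 6.97 V.
V_CE = 6.97 V > 0.2 V confirms active-region operation.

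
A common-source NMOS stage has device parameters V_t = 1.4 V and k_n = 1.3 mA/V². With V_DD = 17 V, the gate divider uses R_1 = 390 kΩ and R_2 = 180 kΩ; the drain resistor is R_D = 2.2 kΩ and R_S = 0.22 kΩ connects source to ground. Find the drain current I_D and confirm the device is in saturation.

I_D ≈ 5.2 mA

V_G = V_DD·R_2/(R_1+R_2) = 17×180/570 = 5.37 V.
Assume saturation: I_D = (k_n/2)(V_GS − V_t)² with V_GS = V_G − I_D·R_S = 5.37 − 0.22·I_D.
Substituting gives 0.0315·I_D² − 2.13·I_D + 10.2 = 0, with roots I_D = 5.19 or 62.7 mA.
The root I_D = 62.7 mA gives V_GS = -8.42 V ≤ V_t, so take I_D = 5.19 mA.
Then V_GS = 4.23 V and V_DS = V_DD − I_D(R_D+R_S) = 17 − 5.19×2.42 = 4.44 V.
Saturation requires V_DS ≥ V_GS − V_t = 2.83 V; 4.44 ≥ 2.83 ✓.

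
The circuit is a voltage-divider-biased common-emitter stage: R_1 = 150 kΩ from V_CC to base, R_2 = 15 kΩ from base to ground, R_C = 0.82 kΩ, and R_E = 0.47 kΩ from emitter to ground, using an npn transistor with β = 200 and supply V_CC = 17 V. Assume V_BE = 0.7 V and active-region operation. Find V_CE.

V_CE ≈ 15 V

Thevenize the base divider: V_Th = V_CC·R_2/(R_1+R_2) = 17×15/165 = 1.55 V, R_Th = R_1‖R_2 = 13.6 kΩ.
Base-emitter loop: V_Th = I_B·R_Th + V_BE + (β+1)I_B·R_E, so I_B = (1.55 − 0.7) / (13.6 + 201×0.47) = 0.00782 mA.
I_C = β·I_B = 200×0.00782 = 1.56 mA, and I_E = (β+1)I_B = 1.57 mA.
V_CE = V_CC − I_C·R_C − I_E·R_E = 17 − 1.56×0.82 − 1.57×0.47 = 15 V.
V_CE = 15 V > 0.2 V confirms active-region operation.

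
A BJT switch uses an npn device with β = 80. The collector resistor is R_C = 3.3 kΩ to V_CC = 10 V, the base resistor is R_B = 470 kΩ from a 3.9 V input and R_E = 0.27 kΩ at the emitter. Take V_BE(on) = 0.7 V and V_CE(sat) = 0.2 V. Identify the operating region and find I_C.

Assume active. Base-emitter loop: I_B = (V_BB − V_BE)/(R_B + (β+1)R_E) = (3.9 − 0.7)/(470 + 81×0.27) = 0.00651 mA.
I_C = β·I_B = 80×0.00651 = 0.52 mA.
V_CE = V_CC − I_C·R_C − I_E·R_E = 10 − 0.52×3.3 − 0.527×0.27 = 8.14 V > V_CE(sat), so the active-region assumption holds.

active; I_C ≈ 0.52 mA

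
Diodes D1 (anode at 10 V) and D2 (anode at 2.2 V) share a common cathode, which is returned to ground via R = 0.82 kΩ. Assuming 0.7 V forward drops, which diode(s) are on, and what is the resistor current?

Assume both conduct. Then node N would need to be at both 10−0.7 = 9.3 V and 2.2−0.7 = 1.5 V, which is impossible.
Assume only D1 conducts: V_N = 10 − 0.7 = 9.3 V, so I_R = 9.3/0.82 = 11.3 mA.
Check D2: its anode-to-cathode voltage is 2.2 − 9.3 = -7.1 V < 0.7 V, so it is off. The assumption is consistent.

Only D1 conducts; I_R ≈ 11 mA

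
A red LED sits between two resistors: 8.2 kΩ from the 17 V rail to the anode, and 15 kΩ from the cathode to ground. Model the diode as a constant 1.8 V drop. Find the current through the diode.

I ≈ 0.66 mA

The two resistors are in series with the diode, so KVL gives 17 = I·8.2 + 1.8 + I·15.
I = (17 − 1.8) / (8.2 + 15) kΩ = 15.2 / 23.2 = 0.655 mA.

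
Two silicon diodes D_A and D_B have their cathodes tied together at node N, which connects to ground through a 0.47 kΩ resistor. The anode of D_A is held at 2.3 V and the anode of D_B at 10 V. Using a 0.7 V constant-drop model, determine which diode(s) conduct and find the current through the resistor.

Assume both conduct. Then node N would need to be at both 2.3−0.7 = 1.6 V and 10−0.7 = 9.3 V, which is impossible.
Assume only D_B conducts: V_N = 10 − 0.7 = 9.3 V, so I_R = 9.3/0.47 = 19.8 mA.
Check D_A: its anode-to-cathode voltage is 2.3 − 9.3 = -7 V < 0.7 V, so it is off. The assumption is consistent.

Only D_B conducts; I_R ≈ 20 mA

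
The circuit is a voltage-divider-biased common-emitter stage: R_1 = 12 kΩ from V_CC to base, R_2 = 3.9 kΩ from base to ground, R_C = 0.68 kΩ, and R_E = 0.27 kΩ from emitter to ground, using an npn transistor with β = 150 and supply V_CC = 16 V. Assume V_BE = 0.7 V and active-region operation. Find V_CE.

V_CE ≈ 5.5 V

Thevenize the base divider: V_Th = V_CC·R_2/(R_1+R_2) = 16×3.9/15.9 = 3.92 V, R_Th = R_1‖R_2 = 2.94 kΩ.
Base-emitter loop: V_Th = I_B·R_Th + V_BE + (β+1)I_B·R_E, so I_B = (3.92 − 0.7) / (2.94 + 151×0.27) = 0.0738 mA.
I_C = β·I_B = 150×0.0738 = 11.1 mA, and I_E = (β+1)I_B = 11.1 mA.
V_CE = V_CC − I_C·R_C − I_E·R_E = 16 − 11.1×0.68 − 11.1×0.27 = 5.47 V.
V_CE = 5.47 V > 0.2 V confirms active-region operation.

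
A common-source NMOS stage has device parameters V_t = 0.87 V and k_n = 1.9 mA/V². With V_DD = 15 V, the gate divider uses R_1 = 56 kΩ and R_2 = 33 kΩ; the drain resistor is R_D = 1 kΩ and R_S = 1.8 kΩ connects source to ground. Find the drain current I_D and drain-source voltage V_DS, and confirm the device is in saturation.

I_D ≈ 1.8 mA, V_DS ≈ 9.9 V

V_G = V_DD·R_2/(R_1+R_2) = 15×33/89 = 5.56 V.
Assume saturation: I_D = (k_n/2)(V_GS − V_t)² with V_GS = V_G − I_D·R_S = 5.56 − 1.8·I_D.
Substituting gives 3.08·I_D² − 17·I_D + 20.9 = 0, with roots I_D = 1.83 or 3.7 mA.
The root I_D = 3.7 mA gives V_GS = -1.1 V ≤ V_t, so take I_D = 1.83 mA.
Then V_GS = 2.26 V and V_DS = V_DD − I_D(R_D+R_S) = 15 − 1.83×2.8 = 9.86 V.
Saturation requires V_DS ≥ V_GS − V_t = 1.39 V; 9.86 ≥ 1.39 ✓.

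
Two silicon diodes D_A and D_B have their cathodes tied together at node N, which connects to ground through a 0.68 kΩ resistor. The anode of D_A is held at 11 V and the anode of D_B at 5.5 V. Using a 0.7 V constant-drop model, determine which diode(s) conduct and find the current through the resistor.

Assume both conduct. Then node N would need to be at both 11−0.7 = 10.3 V and 5.5−0.7 = 4.8 V, which is impossible.
Assume only D_A conducts: V_N = 11 − 0.7 = 10.3 V, so I_R = 10.3/0.68 = 15.1 mA.
Check D_B: its anode-to-cathode voltage is 5.5 − 10.3 = -4.8 V < 0.7 V, so it is off. The assumption is consistent.

Only D_A conducts; I_R ≈ 15 mA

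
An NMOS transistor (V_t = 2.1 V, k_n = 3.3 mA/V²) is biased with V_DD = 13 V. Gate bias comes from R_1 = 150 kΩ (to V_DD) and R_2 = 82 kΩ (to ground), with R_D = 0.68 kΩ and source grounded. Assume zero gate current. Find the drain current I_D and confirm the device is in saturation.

I_D ≈ 10 mA

V_G = V_DD·R_2/(R_1+R_2) = 13×82/232 = 4.59 V. With the source grounded, V_GS = V_G = 4.59 V.
Assume saturation: I_D = (k_n/2)(V_GS − V_t)² = (3.3/2)×(4.59 − 2.1)² = 1.65×2.49² = 10.3 mA.
V_DS = V_DD − I_D·R_D = 13 − 10.3×0.68 = 6.02 V.
Saturation requires V_DS ≥ V_GS − V_t = 2.49 V; 6.02 ≥ 2.49 ✓.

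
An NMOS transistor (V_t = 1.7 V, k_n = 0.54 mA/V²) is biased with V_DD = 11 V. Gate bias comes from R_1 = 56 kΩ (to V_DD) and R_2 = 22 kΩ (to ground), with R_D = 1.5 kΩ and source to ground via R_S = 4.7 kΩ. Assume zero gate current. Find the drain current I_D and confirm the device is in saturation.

I_D ≈ 0.14 mA

V_G = V_DD·R_2/(R_1+R_2) = 11×22/78 = 3.1 V.
Assume saturation: I_D = (k_n/2)(V_GS − V_t)² with V_GS = V_G − I_D·R_S = 3.1 − 4.7·I_D.
Substituting gives 5.96·I_D² − 4.56·I_D + 0.531 = 0, with roots I_D = 0.143 or 0.621 mA.
The root I_D = 0.621 mA gives V_GS = 0.183 V ≤ V_t, so take I_D = 0.143 mA.
Then V_GS = 2.43 V and V_DS = V_DD − I_D(R_D+R_S) = 11 − 0.143×6.2 = 10.1 V.
Saturation requires V_DS ≥ V_GS − V_t = 0.729 V; 10.1 ≥ 0.729 ✓.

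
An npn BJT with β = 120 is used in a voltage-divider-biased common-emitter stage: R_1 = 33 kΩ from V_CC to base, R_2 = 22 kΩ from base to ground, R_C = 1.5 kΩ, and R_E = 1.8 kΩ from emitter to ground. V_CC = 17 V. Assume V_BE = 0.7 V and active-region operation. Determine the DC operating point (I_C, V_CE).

Thevenize the base divider: V_Th = V_CC·R_2/(R_1+R_2) = 17×22/55 = 6.8 V, R_Th = R_1‖R_2 = 13.2 kΩ.
Base-emitter loop: V_Th = I_B·R_Th + V_BE + (β+1)I_B·R_E, so I_B = (6.8 − 0.7) / (13.2 + 121×1.8) = 0.0264 mA.
I_C = β·I_B = 120×0.0264 = 3.17 mA, and I_E = (β+1)I_B = 3.2 mA.
V_CE = V_CC − I_C·R_C − I_E·R_E = 17 − 3.17×1.5 − 3.2×1.8 = 6.5 V.
V_CE = 6.5 V > 0.2 V confirms active-region operation.

I_C ≈ 3.2 mA, V_CE ≈ 6.5 V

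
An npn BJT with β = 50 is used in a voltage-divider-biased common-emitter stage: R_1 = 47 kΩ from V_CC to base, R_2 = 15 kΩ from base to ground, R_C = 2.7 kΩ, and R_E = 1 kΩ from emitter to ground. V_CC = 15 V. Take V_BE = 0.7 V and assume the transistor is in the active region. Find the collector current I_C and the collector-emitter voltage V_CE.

Thevenize the base divider: V_Th = V_CC·R_2/(R_1+R_2) = 15×15/62 = 3.63 V, R_Th = R_1‖R_2 = 11.4 kΩ.
Base-emitter loop: V_Th = I_B·R_Th + V_BE + (β+1)I_B·R_E, so I_B = (3.63 − 0.7) / (11.4 + 51×1) = 0.047 mA.
I_C = β·I_B = 50×0.047 = 2.35 mA, and I_E = (β+1)I_B = 2.4 mA.
V_CE = V_CC − I_C·R_C − I_E·R_E = 15 − 2.35×2.7 − 2.4×1 = 6.27 V.
V_CE = 6.27 V > 0.2 V confirms active-region operation.

I_C ≈ 2.3 mA, V_CE ≈ 6.3 V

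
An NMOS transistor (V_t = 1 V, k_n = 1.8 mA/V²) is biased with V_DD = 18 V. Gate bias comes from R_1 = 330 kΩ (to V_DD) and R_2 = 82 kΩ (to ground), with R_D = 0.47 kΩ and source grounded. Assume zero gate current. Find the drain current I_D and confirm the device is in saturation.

V_G = V_DD·R_2/(R_1+R_2) = 18×82/412 = 3.58 V. With the source grounded, V_GS = V_G = 3.58 V.
Assume saturation: I_D = (k_n/2)(V_GS − V_t)² = (1.8/2)×(3.58 − 1)² = 0.9×2.58² = 6 mA.
V_DS = V_DD − I_D·R_D = 18 − 6×0.47 = 15.2 V.
Saturation requires V_DS ≥ V_GS − V_t = 2.58 V; 15.2 ≥ 2.58 ✓.

I_D ≈ 6 mA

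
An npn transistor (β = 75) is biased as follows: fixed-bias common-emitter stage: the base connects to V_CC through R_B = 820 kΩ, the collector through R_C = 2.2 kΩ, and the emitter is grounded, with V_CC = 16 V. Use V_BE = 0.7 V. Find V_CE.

Base loop: V_CC = I_B·R_B + V_BE, so I_B = (16 − 0.7)/820 kΩ = 0.0187 mA.
In the active region I_C = β·I_B = 75 × 0.0187 = 1.4 mA.
Collector loop: V_CE = V_CC − I_C·R_C = 16 − 1.4×2.2 = 12.9 V.
Since V_CE = 12.9 V > V_CE(sat) ≈ 0.2 V, the transistor is in the active region as assumed.

V_CE ≈ 13 V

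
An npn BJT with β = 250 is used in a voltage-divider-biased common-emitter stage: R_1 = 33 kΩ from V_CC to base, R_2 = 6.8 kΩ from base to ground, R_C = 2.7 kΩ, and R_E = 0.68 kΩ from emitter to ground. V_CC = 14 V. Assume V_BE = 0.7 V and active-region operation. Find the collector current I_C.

Thevenize the base divider: V_Th = V_CC·R_2/(R_1+R_2) = 14×6.8/39.8 = 2.39 V, R_Th = R_1‖R_2 = 5.64 kΩ.
Base-emitter loop: V_Th = I_B·R_Th + V_BE + (β+1)I_B·R_E, so I_B = (2.39 − 0.7) / (5.64 + 251×0.68) = 0.0096 mA.
I_C = β·I_B = 250×0.0096 = 2.4 mA, and I_E = (β+1)I_B = 2.41 mA.
V_CE = V_CC − I_C·R_C − I_E·R_E = 14 − 2.4×2.7 − 2.41×0.68 = 5.88 V.
V_CE = 5.88 V > 0.2 V confirms active-region operation.

I_C ≈ 2.4 mA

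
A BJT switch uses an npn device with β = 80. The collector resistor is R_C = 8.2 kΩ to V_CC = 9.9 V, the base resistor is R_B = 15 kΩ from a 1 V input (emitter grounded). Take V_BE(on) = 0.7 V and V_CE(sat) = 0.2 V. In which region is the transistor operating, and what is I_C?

saturation; I_C ≈ 1.2 mA

Assume active: I_B = (1 − 0.7)/15 = 0.02 mA, giving I_C = β·I_B = 1.6 mA.
But then V_CE = 9.9 − 1.6×8.2 = -3.22 V < V_CE(sat) = 0.2 V — impossible in the active region.
So the transistor is saturated. With V_CE = 0.2 V, I_C = (V_CC − 0.2)/R_C = 9.7/8.2 = 1.18 mA.
Check: β·I_B = 1.6 mA > I_C = 1.18 mA, confirming saturation.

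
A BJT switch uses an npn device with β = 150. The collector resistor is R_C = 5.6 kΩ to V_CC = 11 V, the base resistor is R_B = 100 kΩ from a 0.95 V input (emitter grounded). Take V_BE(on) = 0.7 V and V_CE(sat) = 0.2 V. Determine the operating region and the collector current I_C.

active; I_C ≈ 0.38 mA

Assume active. Base-emitter loop: I_B = (V_BB − V_BE)/R_B = (0.95 − 0.7)/100 = 0.0025 mA.
I_C = β·I_B = 150×0.0025 = 0.375 mA.
V_CE = V_CC − I_C·R_C = 11 − 0.375×5.6 = 8.9 V > V_CE(sat), so the active-region assumption holds.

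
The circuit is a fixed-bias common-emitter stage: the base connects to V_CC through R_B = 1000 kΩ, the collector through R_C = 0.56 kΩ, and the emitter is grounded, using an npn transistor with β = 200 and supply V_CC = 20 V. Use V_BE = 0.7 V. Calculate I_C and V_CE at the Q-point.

I_C ≈ 3.9 mA, V_CE ≈ 18 V

Base loop: V_CC = I_B·R_B + V_BE, so I_B = (20 − 0.7)/1000 kΩ = 0.0193 mA.
In the active region I_C = β·I_B = 200 × 0.0193 = 3.86 mA.
Collector loop: V_CE = V_CC − I_C·R_C = 20 − 3.86×0.56 = 17.8 V.
Since V_CE = 17.8 V > V_CE(sat) ≈ 0.2 V, the transistor is in the active region as assumed.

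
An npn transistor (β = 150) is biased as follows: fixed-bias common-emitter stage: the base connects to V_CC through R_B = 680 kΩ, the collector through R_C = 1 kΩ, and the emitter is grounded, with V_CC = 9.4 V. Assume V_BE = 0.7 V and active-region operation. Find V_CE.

V_CE ≈ 7.5 V

Base loop: V_CC = I_B·R_B + V_BE, so I_B = (9.4 − 0.7)/680 kΩ = 0.0128 mA.
In the active region I_C = β·I_B = 150 × 0.0128 = 1.92 mA.
Collector loop: V_CE = V_CC − I_C·R_C = 9.4 − 1.92×1 = 7.48 V.
Since V_CE = 7.48 V > V_CE(sat) ≈ 0.2 V, the transistor is in the active region as assumed.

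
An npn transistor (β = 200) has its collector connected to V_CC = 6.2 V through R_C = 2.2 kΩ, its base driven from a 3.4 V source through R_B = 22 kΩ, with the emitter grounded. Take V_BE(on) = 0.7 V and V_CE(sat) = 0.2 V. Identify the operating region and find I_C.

saturation; I_C ≈ 2.7 mA

Assume active: I_B = (3.4 − 0.7)/22 = 0.123 mA, giving I_C = β·I_B = 24.5 mA.
But then V_CE = 6.2 − 24.5×2.2 = -47.8 V < V_CE(sat) = 0.2 V — impossible in the active region.
So the transistor is saturated. With V_CE = 0.2 V, I_C = (V_CC − 0.2)/R_C = 6/2.2 = 2.73 mA.
Check: β·I_B = 24.5 mA > I_C = 2.73 mA, confirming saturation.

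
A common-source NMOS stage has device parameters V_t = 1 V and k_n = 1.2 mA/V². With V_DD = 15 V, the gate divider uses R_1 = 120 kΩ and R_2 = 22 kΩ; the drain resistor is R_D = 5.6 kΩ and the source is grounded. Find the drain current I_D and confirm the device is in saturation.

I_D ≈ 1.1 mA

V_G = V_DD·R_2/(R_1+R_2) = 15×22/142 = 2.32 V. With the source grounded, V_GS = V_G = 2.32 V.
Assume saturation: I_D = (k_n/2)(V_GS − V_t)² = (1.2/2)×(2.32 − 1)² = 0.6×1.32² = 1.05 mA.
V_DS = V_DD − I_D·R_D = 15 − 1.05×5.6 = 9.11 V.
Saturation requires V_DS ≥ V_GS − V_t = 1.32 V; 9.11 ≥ 1.32 ✓.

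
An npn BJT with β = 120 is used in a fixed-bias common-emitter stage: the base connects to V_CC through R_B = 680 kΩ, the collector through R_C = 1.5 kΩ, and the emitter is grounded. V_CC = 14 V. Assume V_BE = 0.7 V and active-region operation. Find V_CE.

Base loop: V_CC = I_B·R_B + V_BE, so I_B = (14 − 0.7)/680 kΩ = 0.0196 mA.
In the active region I_C = β·I_B = 120 × 0.0196 = 2.35 mA.
Collector loop: V_CE = V_CC − I_C·R_C = 14 − 2.35×1.5 = 10.5 V.
Since V_CE = 10.5 V > V_CE(sat) ≈ 0.2 V, the transistor is in the active region as assumed.

V_CE ≈ 10 V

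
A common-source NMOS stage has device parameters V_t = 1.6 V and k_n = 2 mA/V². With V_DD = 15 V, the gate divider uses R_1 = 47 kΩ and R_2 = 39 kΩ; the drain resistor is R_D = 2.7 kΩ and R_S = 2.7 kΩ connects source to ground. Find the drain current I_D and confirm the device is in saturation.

I_D ≈ 1.5 mA

V_G = V_DD·R_2/(R_1+R_2) = 15×39/86 = 6.8 V.
Assume saturation: I_D = (k_n/2)(V_GS − V_t)² with V_GS = V_G − I_D·R_S = 6.8 − 2.7·I_D.
Substituting gives 7.29·I_D² − 29.1·I_D + 27.1 = 0, with roots I_D = 1.48 or 2.51 mA.
The root I_D = 2.51 mA gives V_GS = 0.0144 V ≤ V_t, so take I_D = 1.48 mA.
Then V_GS = 2.82 V and V_DS = V_DD − I_D(R_D+R_S) = 15 − 1.48×5.4 = 7.03 V.
Saturation requires V_DS ≥ V_GS − V_t = 1.22 V; 7.03 ≥ 1.22 ✓.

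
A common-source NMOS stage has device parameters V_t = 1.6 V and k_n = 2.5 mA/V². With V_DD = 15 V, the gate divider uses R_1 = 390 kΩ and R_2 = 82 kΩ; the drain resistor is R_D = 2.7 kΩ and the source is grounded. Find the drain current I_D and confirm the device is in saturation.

I_D ≈ 1.3 mA

V_G = V_DD·R_2/(R_1+R_2) = 15×82/472 = 2.61 V. With the source grounded, V_GS = V_G = 2.61 V.
Assume saturation: I_D = (k_n/2)(V_GS − V_t)² = (2.5/2)×(2.61 − 1.6)² = 1.25×1.01² = 1.26 mA.
V_DS = V_DD − I_D·R_D = 15 − 1.26×2.7 = 11.6 V.
Saturation requires V_DS ≥ V_GS − V_t = 1.01 V; 11.6 ≥ 1.01 ✓.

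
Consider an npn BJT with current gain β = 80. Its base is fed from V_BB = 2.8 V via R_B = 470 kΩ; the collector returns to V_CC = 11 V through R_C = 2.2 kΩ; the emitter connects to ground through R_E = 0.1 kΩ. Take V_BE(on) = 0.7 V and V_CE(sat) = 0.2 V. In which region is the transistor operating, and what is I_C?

active; I_C ≈ 0.35 mA

Assume active. Base-emitter loop: I_B = (V_BB − V_BE)/(R_B + (β+1)R_E) = (2.8 − 0.7)/(470 + 81×0.1) = 0.00439 mA.
I_C = β·I_B = 80×0.00439 = 0.351 mA.
V_CE = V_CC − I_C·R_C − I_E·R_E = 11 − 0.351×2.2 − 0.356×0.1 = 10.2 V > V_CE(sat), so the active-region assumption holds.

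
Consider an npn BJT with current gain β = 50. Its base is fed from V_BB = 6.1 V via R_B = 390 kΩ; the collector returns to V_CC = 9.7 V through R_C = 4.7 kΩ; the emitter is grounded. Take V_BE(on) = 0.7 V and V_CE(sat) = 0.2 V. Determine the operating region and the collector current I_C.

active; I_C ≈ 0.69 mA

Assume active. Base-emitter loop: I_B = (V_BB − V_BE)/R_B = (6.1 − 0.7)/390 = 0.0138 mA.
I_C = β·I_B = 50×0.0138 = 0.692 mA.
V_CE = V_CC − I_C·R_C = 9.7 − 0.692×4.7 = 6.45 V > V_CE(sat), so the active-region assumption holds.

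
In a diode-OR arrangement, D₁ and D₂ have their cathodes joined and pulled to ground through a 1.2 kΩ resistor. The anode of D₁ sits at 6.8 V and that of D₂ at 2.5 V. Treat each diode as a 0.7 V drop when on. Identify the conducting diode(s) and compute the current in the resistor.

Assume both conduct. Then node N would need to be at both 6.8−0.7 = 6.1 V and 2.5−0.7 = 1.8 V, which is impossible.
Assume only D₁ conducts: V_N = 6.8 − 0.7 = 6.1 V, so I_R = 6.1/1.2 = 5.08 mA.
Check D₂: its anode-to-cathode voltage is 2.5 − 6.1 = -3.6 V < 0.7 V, so it is off. The assumption is consistent.

Only D₁ conducts; I_R ≈ 5.1 mA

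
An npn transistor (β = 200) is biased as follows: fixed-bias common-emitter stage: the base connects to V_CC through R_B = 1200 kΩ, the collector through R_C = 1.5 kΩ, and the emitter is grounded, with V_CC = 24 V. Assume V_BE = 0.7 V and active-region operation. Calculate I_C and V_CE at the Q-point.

I_C ≈ 3.9 mA, V_CE ≈ 18 V

Base loop: V_CC = I_B·R_B + V_BE, so I_B = (24 − 0.7)/1200 kΩ = 0.0194 mA.
In the active region I_C = β·I_B = 200 × 0.0194 = 3.88 mA.
Collector loop: V_CE = V_CC − I_C·R_C = 24 − 3.88×1.5 = 18.2 V.
Since V_CE = 18.2 V > V_CE(sat) ≈ 0.2 V, the transistor is in the active region as assumed.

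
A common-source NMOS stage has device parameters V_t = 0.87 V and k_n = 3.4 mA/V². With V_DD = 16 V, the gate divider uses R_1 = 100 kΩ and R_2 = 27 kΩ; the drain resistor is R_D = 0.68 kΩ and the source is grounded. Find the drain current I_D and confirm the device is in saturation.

I_D ≈ 11 mA

V_G = V_DD·R_2/(R_1+R_2) = 16×27/127 = 3.4 V. With the source grounded, V_GS = V_G = 3.4 V.
Assume saturation: I_D = (k_n/2)(V_GS − V_t)² = (3.4/2)×(3.4 − 0.87)² = 1.7×2.53² = 10.9 mA.
V_DS = V_DD − I_D·R_D = 16 − 10.9×0.68 = 8.59 V.
Saturation requires V_DS ≥ V_GS − V_t = 2.53 V; 8.59 ≥ 2.53 ✓.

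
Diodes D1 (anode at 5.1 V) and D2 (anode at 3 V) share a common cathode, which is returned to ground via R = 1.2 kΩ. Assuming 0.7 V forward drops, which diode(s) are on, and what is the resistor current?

Assume both conduct. Then node N would need to be at both 5.1−0.7 = 4.4 V and 3−0.7 = 2.3 V, which is impossible.
Assume only D1 conducts: V_N = 5.1 − 0.7 = 4.4 V, so I_R = 4.4/1.2 = 3.67 mA.
Check D2: its anode-to-cathode voltage is 3 − 4.4 = -1.4 V < 0.7 V, so it is off. The assumption is consistent.

Only D1 conducts; I_R ≈ 3.7 mA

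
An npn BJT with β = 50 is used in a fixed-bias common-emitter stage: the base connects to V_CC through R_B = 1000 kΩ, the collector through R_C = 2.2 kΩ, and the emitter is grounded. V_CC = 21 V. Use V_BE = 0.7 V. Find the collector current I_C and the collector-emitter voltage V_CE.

Base loop: V_CC = I_B·R_B + V_BE, so I_B = (21 − 0.7)/1000 kΩ = 0.0203 mA.
In the active region I_C = β·I_B = 50 × 0.0203 = 1.02 mA.
Collector loop: V_CE = V_CC − I_C·R_C = 21 − 1.02×2.2 = 18.8 V.
Since V_CE = 18.8 V > V_CE(sat) ≈ 0.2 V, the transistor is in the active region as assumed.

I_C ≈ 1 mA, V_CE ≈ 19 V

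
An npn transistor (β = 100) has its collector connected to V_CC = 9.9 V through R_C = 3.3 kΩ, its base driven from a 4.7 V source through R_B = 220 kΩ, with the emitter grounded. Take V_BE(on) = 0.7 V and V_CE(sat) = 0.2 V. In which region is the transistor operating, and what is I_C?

active; I_C ≈ 1.8 mA

Assume active. Base-emitter loop: I_B = (V_BB − V_BE)/R_B = (4.7 − 0.7)/220 = 0.0182 mA.
I_C = β·I_B = 100×0.0182 = 1.82 mA.
V_CE = V_CC − I_C·R_C = 9.9 − 1.82×3.3 = 3.9 V > V_CE(sat), so the active-region assumption holds.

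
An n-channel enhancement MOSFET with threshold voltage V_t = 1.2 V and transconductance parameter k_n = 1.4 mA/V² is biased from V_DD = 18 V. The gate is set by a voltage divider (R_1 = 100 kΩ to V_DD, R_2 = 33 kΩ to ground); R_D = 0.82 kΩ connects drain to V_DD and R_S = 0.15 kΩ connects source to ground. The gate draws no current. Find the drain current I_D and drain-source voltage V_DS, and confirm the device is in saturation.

V_G = V_DD·R_2/(R_1+R_2) = 18×33/133 = 4.47 V.
Assume saturation: I_D = (k_n/2)(V_GS − V_t)² with V_GS = V_G − I_D·R_S = 4.47 − 0.15·I_D.
Substituting gives 0.0158·I_D² − 1.69·I_D + 7.47 = 0, with roots I_D = 4.63 or 102 mA.
The root I_D = 102 mA gives V_GS = -10.9 V ≤ V_t, so take I_D = 4.63 mA.
Then V_GS = 3.77 V and V_DS = V_DD − I_D(R_D+R_S) = 18 − 4.63×0.97 = 13.5 V.
Saturation requires V_DS ≥ V_GS − V_t = 2.57 V; 13.5 ≥ 2.57 ✓.

I_D ≈ 4.6 mA, V_DS ≈ 14 V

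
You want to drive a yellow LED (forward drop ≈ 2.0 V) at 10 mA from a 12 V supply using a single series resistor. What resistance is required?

R ≈ 1 kΩ

The resistor drops V_S − V_D = 12 − 2.0 = 10 V at 10 mA.
R = 10 V / 10 mA = 1 kΩ.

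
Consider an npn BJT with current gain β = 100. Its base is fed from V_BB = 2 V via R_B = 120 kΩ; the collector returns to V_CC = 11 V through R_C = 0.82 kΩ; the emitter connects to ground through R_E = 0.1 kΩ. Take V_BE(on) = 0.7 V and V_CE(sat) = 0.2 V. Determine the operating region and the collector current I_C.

active; I_C ≈ 1 mA

Assume active. Base-emitter loop: I_B = (V_BB − V_BE)/(R_B + (β+1)R_E) = (2 − 0.7)/(120 + 101×0.1) = 0.00999 mA.
I_C = β·I_B = 100×0.00999 = 0.999 mA.
V_CE = V_CC − I_C·R_C − I_E·R_E = 11 − 0.999×0.82 − 1.01×0.1 = 10.1 V > V_CE(sat), so the active-region assumption holds.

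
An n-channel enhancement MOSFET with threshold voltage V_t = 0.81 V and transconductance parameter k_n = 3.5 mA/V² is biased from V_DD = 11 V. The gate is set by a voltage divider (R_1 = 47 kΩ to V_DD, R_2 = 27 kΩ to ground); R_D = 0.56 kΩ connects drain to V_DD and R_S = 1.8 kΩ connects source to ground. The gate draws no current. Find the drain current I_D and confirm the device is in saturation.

I_D ≈ 1.3 mA

V_G = V_DD·R_2/(R_1+R_2) = 11×27/74 = 4.01 V.
Assume saturation: I_D = (k_n/2)(V_GS − V_t)² with V_GS = V_G − I_D·R_S = 4.01 − 1.8·I_D.
Substituting gives 5.67·I_D² − 21.2·I_D + 18 = 0, with roots I_D = 1.3 or 2.44 mA.
The root I_D = 2.44 mA gives V_GS = -0.37 V ≤ V_t, so take I_D = 1.3 mA.
Then V_GS = 1.67 V and V_DS = V_DD − I_D(R_D+R_S) = 11 − 1.3×2.36 = 7.93 V.
Saturation requires V_DS ≥ V_GS − V_t = 0.862 V; 7.93 ≥ 0.862 ✓.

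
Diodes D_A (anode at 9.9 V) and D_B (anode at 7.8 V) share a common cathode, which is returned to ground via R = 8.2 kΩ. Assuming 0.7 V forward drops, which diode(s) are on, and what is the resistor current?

Only D_A conducts; I_R ≈ 1.1 mA

Assume both conduct. Then node N would need to be at both 9.9−0.7 = 9.2 V and 7.8−0.7 = 7.1 V, which is impossible.
Assume only D_A conducts: V_N = 9.9 − 0.7 = 9.2 V, so I_R = 9.2/8.2 = 1.12 mA.
Check D_B: its anode-to-cathode voltage is 7.8 − 9.2 = -1.4 V < 0.7 V, so it is off. The assumption is consistent.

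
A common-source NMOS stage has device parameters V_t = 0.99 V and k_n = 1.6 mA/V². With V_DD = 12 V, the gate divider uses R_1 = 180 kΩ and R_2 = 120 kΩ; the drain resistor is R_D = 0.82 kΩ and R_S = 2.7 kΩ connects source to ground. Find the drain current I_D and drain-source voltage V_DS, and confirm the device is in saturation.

I_D ≈ 1 mA, V_DS ≈ 8.5 V

V_G = V_DD·R_2/(R_1+R_2) = 12×120/300 = 4.8 V.
Assume saturation: I_D = (k_n/2)(V_GS − V_t)² with V_GS = V_G − I_D·R_S = 4.8 − 2.7·I_D.
Substituting gives 5.83·I_D² − 17.5·I_D + 11.6 = 0, with roots I_D = 0.998 or 2 mA.
The root I_D = 2 mA gives V_GS = -0.59 V ≤ V_t, so take I_D = 0.998 mA.
Then V_GS = 2.11 V and V_DS = V_DD − I_D(R_D+R_S) = 12 − 0.998×3.52 = 8.49 V.
Saturation requires V_DS ≥ V_GS − V_t = 1.12 V; 8.49 ≥ 1.12 ✓.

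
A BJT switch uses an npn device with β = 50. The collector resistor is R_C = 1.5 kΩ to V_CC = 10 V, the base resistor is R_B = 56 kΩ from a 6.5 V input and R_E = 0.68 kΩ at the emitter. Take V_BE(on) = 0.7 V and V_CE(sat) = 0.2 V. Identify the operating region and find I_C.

active; I_C ≈ 3.2 mA

Assume active. Base-emitter loop: I_B = (V_BB − V_BE)/(R_B + (β+1)R_E) = (6.5 − 0.7)/(56 + 51×0.68) = 0.064 mA.
I_C = β·I_B = 50×0.064 = 3.2 mA.
V_CE = V_CC − I_C·R_C − I_E·R_E = 10 − 3.2×1.5 − 3.26×0.68 = 2.98 V > V_CE(sat), so the active-region assumption holds.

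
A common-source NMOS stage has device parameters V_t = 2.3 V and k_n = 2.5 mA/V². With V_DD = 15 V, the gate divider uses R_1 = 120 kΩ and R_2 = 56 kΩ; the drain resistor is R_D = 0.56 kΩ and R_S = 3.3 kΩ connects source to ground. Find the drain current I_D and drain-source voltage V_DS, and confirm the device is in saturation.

V_G = V_DD·R_2/(R_1+R_2) = 15×56/176 = 4.77 V.
Assume saturation: I_D = (k_n/2)(V_GS − V_t)² with V_GS = V_G − I_D·R_S = 4.77 − 3.3·I_D.
Substituting gives 13.6·I_D² − 21.4·I_D + 7.64 = 0, with roots I_D = 0.549 or 1.02 mA.
The root I_D = 1.02 mA gives V_GS = 1.4 V ≤ V_t, so take I_D = 0.549 mA.
Then V_GS = 2.96 V and V_DS = V_DD − I_D(R_D+R_S) = 15 − 0.549×3.86 = 12.9 V.
Saturation requires V_DS ≥ V_GS − V_t = 0.662 V; 12.9 ≥ 0.662 ✓.

I_D ≈ 0.55 mA, V_DS ≈ 13 V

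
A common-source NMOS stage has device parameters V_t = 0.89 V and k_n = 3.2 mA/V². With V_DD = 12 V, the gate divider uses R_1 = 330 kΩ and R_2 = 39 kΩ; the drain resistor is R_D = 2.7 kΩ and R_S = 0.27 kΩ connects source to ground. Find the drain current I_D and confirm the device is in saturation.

V_G = V_DD·R_2/(R_1+R_2) = 12×39/369 = 1.27 V.
Assume saturation: I_D = (k_n/2)(V_GS − V_t)² with V_GS = V_G − I_D·R_S = 1.27 − 0.27·I_D.
Substituting gives 0.117·I_D² − 1.33·I_D + 0.229 = 0, with roots I_D = 0.175 or 11.2 mA.
The root I_D = 11.2 mA gives V_GS = -1.76 V ≤ V_t, so take I_D = 0.175 mA.
Then V_GS = 1.22 V and V_DS = V_DD − I_D(R_D+R_S) = 12 − 0.175×2.97 = 11.5 V.
Saturation requires V_DS ≥ V_GS − V_t = 0.331 V; 11.5 ≥ 0.331 ✓.

I_D ≈ 0.18 mA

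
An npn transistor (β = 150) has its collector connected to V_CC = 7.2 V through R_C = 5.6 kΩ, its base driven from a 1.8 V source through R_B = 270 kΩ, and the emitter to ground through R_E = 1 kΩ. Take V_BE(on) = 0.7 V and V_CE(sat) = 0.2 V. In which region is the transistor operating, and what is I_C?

Assume active. Base-emitter loop: I_B = (V_BB − V_BE)/(R_B + (β+1)R_E) = (1.8 − 0.7)/(270 + 151×1) = 0.00261 mA.
I_C = β·I_B = 150×0.00261 = 0.392 mA.
V_CE = V_CC − I_C·R_C − I_E·R_E = 7.2 − 0.392×5.6 − 0.395×1 = 4.61 V > V_CE(sat), so the active-region assumption holds.

active; I_C ≈ 0.39 mA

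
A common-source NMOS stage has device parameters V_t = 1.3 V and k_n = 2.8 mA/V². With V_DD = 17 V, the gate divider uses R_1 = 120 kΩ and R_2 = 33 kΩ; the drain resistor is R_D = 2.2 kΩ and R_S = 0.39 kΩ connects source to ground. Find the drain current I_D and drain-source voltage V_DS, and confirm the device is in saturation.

I_D ≈ 2.6 mA, V_DS ≈ 10 V

V_G = V_DD·R_2/(R_1+R_2) = 17×33/153 = 3.67 V.
Assume saturation: I_D = (k_n/2)(V_GS − V_t)² with V_GS = V_G − I_D·R_S = 3.67 − 0.39·I_D.
Substituting gives 0.213·I_D² − 3.58·I_D + 7.84 = 0, with roots I_D = 2.58 or 14.2 mA.
The root I_D = 14.2 mA gives V_GS = -1.89 V ≤ V_t, so take I_D = 2.58 mA.
Then V_GS = 2.66 V and V_DS = V_DD − I_D(R_D+R_S) = 17 − 2.58×2.59 = 10.3 V.
Saturation requires V_DS ≥ V_GS − V_t = 1.36 V; 10.3 ≥ 1.36 ✓.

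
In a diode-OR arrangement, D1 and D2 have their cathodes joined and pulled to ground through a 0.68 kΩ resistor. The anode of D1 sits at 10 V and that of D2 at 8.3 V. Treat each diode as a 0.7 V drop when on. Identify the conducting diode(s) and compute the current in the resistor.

Assume both conduct. Then node N would need to be at both 10−0.7 = 9.3 V and 8.3−0.7 = 7.6 V, which is impossible.
Assume only D1 conducts: V_N = 10 − 0.7 = 9.3 V, so I_R = 9.3/0.68 = 13.7 mA.
Check D2: its anode-to-cathode voltage is 8.3 − 9.3 = -1 V < 0.7 V, so it is off. The assumption is consistent.

Only D1 conducts; I_R ≈ 14 mA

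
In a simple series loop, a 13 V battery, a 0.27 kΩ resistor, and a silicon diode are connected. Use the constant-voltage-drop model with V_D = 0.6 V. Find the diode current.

I ≈ 46 mA

KVL around the loop: 13 = V_D + I·R = 0.6 + I × 0.27 kΩ.
So I = (13 − 0.6) / 0.27 kΩ = 12.4 / 0.27 = 45.9 mA.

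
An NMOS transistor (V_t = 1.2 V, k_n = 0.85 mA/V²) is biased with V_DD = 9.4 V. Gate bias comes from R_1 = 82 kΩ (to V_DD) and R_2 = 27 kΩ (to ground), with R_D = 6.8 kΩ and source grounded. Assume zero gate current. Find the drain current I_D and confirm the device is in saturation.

V_G = V_DD·R_2/(R_1+R_2) = 9.4×27/109 = 2.33 V. With the source grounded, V_GS = V_G = 2.33 V.
Assume saturation: I_D = (k_n/2)(V_GS − V_t)² = (0.85/2)×(2.33 − 1.2)² = 0.425×1.13² = 0.541 mA.
V_DS = V_DD − I_D·R_D = 9.4 − 0.541×6.8 = 5.72 V.
Saturation requires V_DS ≥ V_GS − V_t = 1.13 V; 5.72 ≥ 1.13 ✓.

I_D ≈ 0.54 mA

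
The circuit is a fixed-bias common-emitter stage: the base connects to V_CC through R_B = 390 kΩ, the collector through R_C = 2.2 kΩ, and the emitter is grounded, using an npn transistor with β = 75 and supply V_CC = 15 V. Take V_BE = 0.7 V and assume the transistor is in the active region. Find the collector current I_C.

I_C ≈ 2.8 mA

Base loop: V_CC = I_B·R_B + V_BE, so I_B = (15 − 0.7)/390 kΩ = 0.0367 mA.
In the active region I_C = β·I_B = 75 × 0.0367 = 2.75 mA.
Collector loop: V_CE = V_CC − I_C·R_C = 15 − 2.75×2.2 = 8.95 V.
Since V_CE = 8.95 V > V_CE(sat) ≈ 0.2 V, the transistor is in the active region as assumed.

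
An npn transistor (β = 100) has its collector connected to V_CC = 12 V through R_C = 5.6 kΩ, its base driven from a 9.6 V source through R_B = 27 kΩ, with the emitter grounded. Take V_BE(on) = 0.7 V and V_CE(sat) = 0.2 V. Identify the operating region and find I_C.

Assume active: I_B = (9.6 − 0.7)/27 = 0.33 mA, giving I_C = β·I_B = 33 mA.
But then V_CE = 12 − 33×5.6 = -173 V < V_CE(sat) = 0.2 V — impossible in the active region.
So the transistor is saturated. With V_CE = 0.2 V, I_C = (V_CC − 0.2)/R_C = 11.8/5.6 = 2.11 mA.
Check: β·I_B = 33 mA > I_C = 2.11 mA, confirming saturation.

saturation; I_C ≈ 2.1 mA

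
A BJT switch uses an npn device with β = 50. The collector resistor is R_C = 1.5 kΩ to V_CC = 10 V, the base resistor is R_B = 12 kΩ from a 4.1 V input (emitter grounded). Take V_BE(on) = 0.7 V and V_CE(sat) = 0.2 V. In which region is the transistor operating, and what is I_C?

Assume active: I_B = (4.1 − 0.7)/12 = 0.283 mA, giving I_C = β·I_B = 14.2 mA.
But then V_CE = 10 − 14.2×1.5 = -11.2 V < V_CE(sat) = 0.2 V — impossible in the active region.
So the transistor is saturated. With V_CE = 0.2 V, I_C = (V_CC − 0.2)/R_C = 9.8/1.5 = 6.53 mA.
Check: β·I_B = 14.2 mA > I_C = 6.53 mA, confirming saturation.

saturation; I_C ≈ 6.5 mA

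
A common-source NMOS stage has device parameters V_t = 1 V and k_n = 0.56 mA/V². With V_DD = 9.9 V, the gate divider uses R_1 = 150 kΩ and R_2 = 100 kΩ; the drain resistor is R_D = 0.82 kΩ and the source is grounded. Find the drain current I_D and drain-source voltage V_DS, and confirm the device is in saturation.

V_G = V_DD·R_2/(R_1+R_2) = 9.9×100/250 = 3.96 V. With the source grounded, V_GS = V_G = 3.96 V.
Assume saturation: I_D = (k_n/2)(V_GS − V_t)² = (0.56/2)×(3.96 − 1)² = 0.28×2.96² = 2.45 mA.
V_DS = V_DD − I_D·R_D = 9.9 − 2.45×0.82 = 7.89 V.
Saturation requires V_DS ≥ V_GS − V_t = 2.96 V; 7.89 ≥ 2.96 ✓.

I_D ≈ 2.5 mA, V_DS ≈ 7.9 V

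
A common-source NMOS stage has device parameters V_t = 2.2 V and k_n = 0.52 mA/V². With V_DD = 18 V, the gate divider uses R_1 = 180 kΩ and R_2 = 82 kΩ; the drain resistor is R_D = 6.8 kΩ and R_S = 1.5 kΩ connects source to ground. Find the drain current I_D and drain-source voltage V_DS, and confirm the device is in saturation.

I_D ≈ 0.99 mA, V_DS ≈ 9.8 V

V_G = V_DD·R_2/(R_1+R_2) = 18×82/262 = 5.63 V.
Assume saturation: I_D = (k_n/2)(V_GS − V_t)² with V_GS = V_G − I_D·R_S = 5.63 − 1.5·I_D.
Substituting gives 0.585·I_D² − 3.68·I_D + 3.07 = 0, with roots I_D = 0.989 or 5.3 mA.
The root I_D = 5.3 mA gives V_GS = -2.31 V ≤ V_t, so take I_D = 0.989 mA.
Then V_GS = 4.15 V and V_DS = V_DD − I_D(R_D+R_S) = 18 − 0.989×8.3 = 9.79 V.
Saturation requires V_DS ≥ V_GS − V_t = 1.95 V; 9.79 ≥ 1.95 ✓.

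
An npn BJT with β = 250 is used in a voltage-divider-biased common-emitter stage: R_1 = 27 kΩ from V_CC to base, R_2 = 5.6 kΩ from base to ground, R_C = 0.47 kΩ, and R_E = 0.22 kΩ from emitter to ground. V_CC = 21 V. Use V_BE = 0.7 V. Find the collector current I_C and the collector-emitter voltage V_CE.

I_C ≈ 12 mA, V_CE ≈ 13 V

Thevenize the base divider: V_Th = V_CC·R_2/(R_1+R_2) = 21×5.6/32.6 = 3.61 V, R_Th = R_1‖R_2 = 4.64 kΩ.
Base-emitter loop: V_Th = I_B·R_Th + V_BE + (β+1)I_B·R_E, so I_B = (3.61 − 0.7) / (4.64 + 251×0.22) = 0.0486 mA.
I_C = β·I_B = 250×0.0486 = 12.1 mA, and I_E = (β+1)I_B = 12.2 mA.
V_CE = V_CC − I_C·R_C − I_E·R_E = 21 − 12.1×0.47 − 12.2×0.22 = 12.6 V.
V_CE = 12.6 V > 0.2 V confirms active-region operation.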